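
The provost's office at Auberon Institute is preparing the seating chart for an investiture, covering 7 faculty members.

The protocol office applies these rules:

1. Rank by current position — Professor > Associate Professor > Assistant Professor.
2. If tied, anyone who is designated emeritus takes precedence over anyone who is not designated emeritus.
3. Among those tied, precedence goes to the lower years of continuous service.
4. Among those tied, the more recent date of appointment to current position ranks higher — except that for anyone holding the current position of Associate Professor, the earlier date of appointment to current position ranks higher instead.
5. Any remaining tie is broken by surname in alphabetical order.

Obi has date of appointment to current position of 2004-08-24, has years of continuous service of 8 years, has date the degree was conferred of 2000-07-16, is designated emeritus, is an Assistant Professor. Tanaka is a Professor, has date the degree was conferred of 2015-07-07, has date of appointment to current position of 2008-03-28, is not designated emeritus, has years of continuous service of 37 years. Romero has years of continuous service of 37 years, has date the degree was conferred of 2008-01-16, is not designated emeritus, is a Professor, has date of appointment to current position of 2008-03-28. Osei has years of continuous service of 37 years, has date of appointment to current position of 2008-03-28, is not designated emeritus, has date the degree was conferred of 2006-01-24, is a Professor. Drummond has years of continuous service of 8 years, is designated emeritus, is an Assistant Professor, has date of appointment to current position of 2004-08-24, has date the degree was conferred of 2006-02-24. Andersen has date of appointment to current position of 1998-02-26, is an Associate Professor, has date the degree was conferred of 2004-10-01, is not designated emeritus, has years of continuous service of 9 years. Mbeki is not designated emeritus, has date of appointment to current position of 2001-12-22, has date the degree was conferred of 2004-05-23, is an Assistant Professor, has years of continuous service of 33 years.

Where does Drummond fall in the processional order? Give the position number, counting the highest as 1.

5

By current position: Osei, Romero and Tanaka (Professor); then Andersen (Associate Professor); then Drummond, Obi and Mbeki (Assistant Professor).
Osei, Romero and Tanaka are each not designated emeritus, so the next rule applies.
Osei, Romero and Tanaka all have years of continuous service 37 years, so the next rule applies.
Osei, Romero and Tanaka all have date of appointment to current position 2008-03-28, so the next rule applies.
Among Osei, Romero and Tanaka, alphabetically by surname: Osei before Romero before Tanaka.
Among Drummond, Obi and Mbeki, designated emeritus before not designated emeritus: Drummond and Obi (designated emeritus) before Mbeki (not designated emeritus).
Drummond and Obi both have years of continuous service 8 years, so the next rule applies.
Drummond and Obi both have date of appointment to current position 2004-08-24, so the next rule applies.
Among Drummond and Obi, alphabetically by surname: Drummond before Obi.
Order: Osei, Romero, Tanaka, Andersen, Drummond, Obi, Mbeki. So position 5.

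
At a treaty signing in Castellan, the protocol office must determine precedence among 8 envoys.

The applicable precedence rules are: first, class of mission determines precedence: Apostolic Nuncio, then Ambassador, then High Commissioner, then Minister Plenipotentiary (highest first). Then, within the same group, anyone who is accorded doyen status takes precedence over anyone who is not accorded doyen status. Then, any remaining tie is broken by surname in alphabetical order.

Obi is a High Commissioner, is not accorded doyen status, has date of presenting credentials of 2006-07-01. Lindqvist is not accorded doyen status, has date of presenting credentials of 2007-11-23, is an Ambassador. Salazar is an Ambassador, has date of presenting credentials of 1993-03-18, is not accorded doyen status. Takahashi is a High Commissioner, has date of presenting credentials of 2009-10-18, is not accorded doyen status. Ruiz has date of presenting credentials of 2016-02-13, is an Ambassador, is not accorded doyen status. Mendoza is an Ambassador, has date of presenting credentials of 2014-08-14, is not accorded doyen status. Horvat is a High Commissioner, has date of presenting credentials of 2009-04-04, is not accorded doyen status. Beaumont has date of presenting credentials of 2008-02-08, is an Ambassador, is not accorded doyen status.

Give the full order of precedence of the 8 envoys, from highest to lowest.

By class of mission: Beaumont, Lindqvist, Mendoza, Ruiz and Salazar (Ambassador); then Horvat, Obi and Takahashi (High Commissioner).
Beaumont, Lindqvist, Mendoza, Ruiz and Salazar are each not accorded doyen status, so the next rule applies.
Among Beaumont, Lindqvist, Mendoza, Ruiz and Salazar, alphabetically by surname: Beaumont before Lindqvist before Mendoza before Ruiz before Salazar.
Horvat, Obi and Takahashi are each not accorded doyen status, so the next rule applies.
Among Horvat, Obi and Takahashi, alphabetically by surname: Horvat before Obi before Takahashi.
Full order: Beaumont, Lindqvist, Mendoza, Ruiz, Salazar, Horvat, Obi, Takahashi.

Beaumont, Lindqvist, Mendoza, Ruiz, Salazar, Horvat, Obi, Takahashi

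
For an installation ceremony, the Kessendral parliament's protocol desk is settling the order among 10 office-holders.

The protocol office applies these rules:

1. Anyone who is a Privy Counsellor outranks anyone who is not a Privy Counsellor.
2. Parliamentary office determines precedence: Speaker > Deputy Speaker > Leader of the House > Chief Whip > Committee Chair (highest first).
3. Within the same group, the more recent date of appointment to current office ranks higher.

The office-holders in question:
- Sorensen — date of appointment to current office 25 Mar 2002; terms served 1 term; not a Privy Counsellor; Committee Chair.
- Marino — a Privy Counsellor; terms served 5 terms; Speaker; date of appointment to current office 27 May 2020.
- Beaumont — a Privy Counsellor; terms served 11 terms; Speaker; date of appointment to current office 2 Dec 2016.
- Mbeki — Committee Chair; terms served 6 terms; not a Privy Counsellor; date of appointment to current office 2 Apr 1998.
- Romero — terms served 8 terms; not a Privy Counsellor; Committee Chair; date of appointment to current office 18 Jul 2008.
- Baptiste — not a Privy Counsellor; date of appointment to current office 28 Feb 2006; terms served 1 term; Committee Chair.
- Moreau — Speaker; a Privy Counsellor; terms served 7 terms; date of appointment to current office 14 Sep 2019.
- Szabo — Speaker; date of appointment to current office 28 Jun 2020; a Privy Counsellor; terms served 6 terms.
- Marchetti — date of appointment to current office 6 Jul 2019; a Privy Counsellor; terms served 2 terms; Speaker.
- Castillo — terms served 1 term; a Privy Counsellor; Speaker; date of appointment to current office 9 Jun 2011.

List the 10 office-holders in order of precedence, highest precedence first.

Szabo, Marino, Moreau, Marchetti, Beaumont, Castillo, Romero, Baptiste, Sorensen, Mbeki

By the first rule: Szabo, Marino, Moreau, Marchetti, Beaumont and Castillo (each a Privy Counsellor); then Romero, Baptiste, Sorensen and Mbeki (each not a Privy Counsellor).
Szabo, Marino, Moreau, Marchetti, Beaumont and Castillo are each Speaker, so the next rule applies.
Among Szabo, Marino, Moreau, Marchetti, Beaumont and Castillo, by date of appointment to current office (later first): Szabo (28 Jun 2020) before Marino (27 May 2020) before Moreau (14 Sep 2019) before Marchetti (6 Jul 2019) before Beaumont (2 Dec 2016) before Castillo (9 Jun 2011).
Romero, Baptiste, Sorensen and Mbeki are each Committee Chair, so the next rule applies.
Among Romero, Baptiste, Sorensen and Mbeki, by date of appointment to current office (later first): Romero (18 Jul 2008) before Baptiste (28 Feb 2006) before Sorensen (25 Mar 2002) before Mbeki (2 Apr 1998).
Full order: Szabo, Marino, Moreau, Marchetti, Beaumont, Castillo, Romero, Baptiste, Sorensen, Mbeki.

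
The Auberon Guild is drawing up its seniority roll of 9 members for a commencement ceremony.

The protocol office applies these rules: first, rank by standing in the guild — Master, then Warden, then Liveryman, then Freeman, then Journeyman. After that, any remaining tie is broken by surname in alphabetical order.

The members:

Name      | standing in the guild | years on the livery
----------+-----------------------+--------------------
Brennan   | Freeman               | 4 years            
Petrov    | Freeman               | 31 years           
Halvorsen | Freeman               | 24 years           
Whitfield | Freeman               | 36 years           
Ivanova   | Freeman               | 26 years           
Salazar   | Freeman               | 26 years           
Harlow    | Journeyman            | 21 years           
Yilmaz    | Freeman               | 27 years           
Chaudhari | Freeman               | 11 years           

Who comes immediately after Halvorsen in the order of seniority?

Ivanova

By standing in the guild: Brennan, Chaudhari, Halvorsen, Ivanova, Petrov, Salazar, Whitfield and Yilmaz (Freeman); then Harlow (Journeyman).
Among Brennan, Chaudhari, Halvorsen, Ivanova, Petrov, Salazar, Whitfield and Yilmaz, alphabetically by surname: Brennan before Chaudhari before Halvorsen before Ivanova before Petrov before Salazar before Whitfield before Yilmaz.
Order: Brennan, Chaudhari, Halvorsen, Ivanova, Petrov, Salazar, Whitfield, Yilmaz, Harlow.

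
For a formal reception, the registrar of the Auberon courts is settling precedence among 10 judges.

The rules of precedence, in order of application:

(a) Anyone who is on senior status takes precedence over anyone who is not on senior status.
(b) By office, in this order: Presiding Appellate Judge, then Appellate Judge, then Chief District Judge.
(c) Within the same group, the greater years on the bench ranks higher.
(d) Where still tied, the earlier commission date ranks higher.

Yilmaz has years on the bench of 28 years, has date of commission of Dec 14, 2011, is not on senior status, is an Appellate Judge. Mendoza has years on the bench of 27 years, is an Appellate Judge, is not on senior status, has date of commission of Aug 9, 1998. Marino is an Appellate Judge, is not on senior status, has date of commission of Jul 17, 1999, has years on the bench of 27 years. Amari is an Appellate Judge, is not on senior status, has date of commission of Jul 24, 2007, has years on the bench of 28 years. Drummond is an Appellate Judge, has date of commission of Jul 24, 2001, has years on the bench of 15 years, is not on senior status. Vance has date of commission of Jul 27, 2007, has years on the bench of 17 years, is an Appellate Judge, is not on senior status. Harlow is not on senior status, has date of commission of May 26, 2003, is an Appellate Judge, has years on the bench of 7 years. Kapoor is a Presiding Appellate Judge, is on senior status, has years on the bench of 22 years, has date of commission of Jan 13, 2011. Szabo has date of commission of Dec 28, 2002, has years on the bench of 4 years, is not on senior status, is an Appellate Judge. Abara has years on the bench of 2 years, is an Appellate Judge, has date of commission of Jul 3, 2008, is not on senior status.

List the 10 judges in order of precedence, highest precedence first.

By the first rule: Kapoor (on senior status); then Amari, Yilmaz, Mendoza, Marino, Vance, Drummond, Harlow, Szabo and Abara (each not on senior status).
Amari, Yilmaz, Mendoza, Marino, Vance, Drummond, Harlow, Szabo and Abara are each Appellate Judge, so the next rule applies.
Among Amari, Yilmaz, Mendoza, Marino, Vance, Drummond, Harlow, Szabo and Abara, by years on the bench (higher first): Amari and Yilmaz (28 years) before Mendoza and Marino (27 years) before Vance (17 years) before Drummond (15 years) before Harlow (7 years) before Szabo (4 years) before Abara (2 years).
Among Amari and Yilmaz, by date of commission (earlier first): Amari (Jul 24, 2007) before Yilmaz (Dec 14, 2011).
Among Mendoza and Marino, by date of commission (earlier first): Mendoza (Aug 9, 1998) before Marino (Jul 17, 1999).
Full order: Kapoor, Amari, Yilmaz, Mendoza, Marino, Vance, Drummond, Harlow, Szabo, Abara.

Kapoor, Amari, Yilmaz, Mendoza, Marino, Vance, Drummond, Harlow, Szabo, Abara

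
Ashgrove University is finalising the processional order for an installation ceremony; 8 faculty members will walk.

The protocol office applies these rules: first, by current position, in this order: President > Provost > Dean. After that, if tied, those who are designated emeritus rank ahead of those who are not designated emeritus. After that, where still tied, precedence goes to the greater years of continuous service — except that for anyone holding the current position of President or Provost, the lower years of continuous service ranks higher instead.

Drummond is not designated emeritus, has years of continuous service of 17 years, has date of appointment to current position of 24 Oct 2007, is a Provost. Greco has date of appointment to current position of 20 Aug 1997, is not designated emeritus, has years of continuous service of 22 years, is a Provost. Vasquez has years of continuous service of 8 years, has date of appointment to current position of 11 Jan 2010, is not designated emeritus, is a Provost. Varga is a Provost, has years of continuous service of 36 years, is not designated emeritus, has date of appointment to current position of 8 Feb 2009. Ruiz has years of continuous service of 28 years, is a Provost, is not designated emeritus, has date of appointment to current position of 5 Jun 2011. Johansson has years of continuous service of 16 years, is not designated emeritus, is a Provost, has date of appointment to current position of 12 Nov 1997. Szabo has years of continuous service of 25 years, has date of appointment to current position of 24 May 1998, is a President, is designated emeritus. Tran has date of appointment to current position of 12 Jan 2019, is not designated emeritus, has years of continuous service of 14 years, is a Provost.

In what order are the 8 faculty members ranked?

By current position: Szabo (President); then Vasquez, Tran, Johansson, Drummond, Greco, Ruiz and Varga (Provost).
Vasquez, Tran, Johansson, Drummond, Greco, Ruiz and Varga are each not designated emeritus, so the next rule applies.
Among Vasquez, Tran, Johansson, Drummond, Greco, Ruiz and Varga, by years of continuous service (lower first) (reversed rule for this group): Vasquez (8 years) before Tran (14 years) before Johansson (16 years) before Drummond (17 years) before Greco (22 years) before Ruiz (28 years) before Varga (36 years).
Full order: Szabo, Vasquez, Tran, Johansson, Drummond, Greco, Ruiz, Varga.

Szabo, Vasquez, Tran, Johansson, Drummond, Greco, Ruiz, Varga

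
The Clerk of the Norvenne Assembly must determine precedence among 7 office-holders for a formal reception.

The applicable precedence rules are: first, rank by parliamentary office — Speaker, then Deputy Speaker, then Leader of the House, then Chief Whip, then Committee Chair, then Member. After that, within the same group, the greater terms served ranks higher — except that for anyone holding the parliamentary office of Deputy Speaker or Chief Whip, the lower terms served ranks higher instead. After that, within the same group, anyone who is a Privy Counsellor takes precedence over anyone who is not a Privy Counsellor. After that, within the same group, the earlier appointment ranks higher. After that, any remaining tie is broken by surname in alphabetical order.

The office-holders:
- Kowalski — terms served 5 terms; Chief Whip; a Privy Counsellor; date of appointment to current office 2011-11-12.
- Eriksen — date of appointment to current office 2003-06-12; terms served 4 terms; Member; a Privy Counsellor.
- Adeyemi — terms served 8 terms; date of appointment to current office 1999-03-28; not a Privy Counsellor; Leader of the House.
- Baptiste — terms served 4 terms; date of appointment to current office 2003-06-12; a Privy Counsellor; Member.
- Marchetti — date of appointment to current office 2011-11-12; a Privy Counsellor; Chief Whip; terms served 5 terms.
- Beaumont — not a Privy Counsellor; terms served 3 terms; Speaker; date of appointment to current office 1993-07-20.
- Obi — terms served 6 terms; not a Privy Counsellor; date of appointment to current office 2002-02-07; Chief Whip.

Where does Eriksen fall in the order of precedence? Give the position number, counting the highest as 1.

By parliamentary office: Beaumont (Speaker); then Adeyemi (Leader of the House); then Kowalski, Marchetti and Obi (Chief Whip); then Baptiste and Eriksen (Member).
Among Kowalski, Marchetti and Obi, by terms served (lower first) (reversed rule for this group): Kowalski and Marchetti (5 terms) before Obi (6 terms).
Kowalski and Marchetti are each a Privy Counsellor, so the next rule applies.
Kowalski and Marchetti both have date of appointment to current office 2011-11-12, so the next rule applies.
Among Kowalski and Marchetti, alphabetically by surname: Kowalski before Marchetti.
Baptiste and Eriksen both have terms served 4 terms, so the next rule applies.
Baptiste and Eriksen are each a Privy Counsellor, so the next rule applies.
Baptiste and Eriksen both have date of appointment to current office 2003-06-12, so the next rule applies.
Among Baptiste and Eriksen, alphabetically by surname: Baptiste before Eriksen.
Order: Beaumont, Adeyemi, Kowalski, Marchetti, Obi, Baptiste, Eriksen. So position 7.

7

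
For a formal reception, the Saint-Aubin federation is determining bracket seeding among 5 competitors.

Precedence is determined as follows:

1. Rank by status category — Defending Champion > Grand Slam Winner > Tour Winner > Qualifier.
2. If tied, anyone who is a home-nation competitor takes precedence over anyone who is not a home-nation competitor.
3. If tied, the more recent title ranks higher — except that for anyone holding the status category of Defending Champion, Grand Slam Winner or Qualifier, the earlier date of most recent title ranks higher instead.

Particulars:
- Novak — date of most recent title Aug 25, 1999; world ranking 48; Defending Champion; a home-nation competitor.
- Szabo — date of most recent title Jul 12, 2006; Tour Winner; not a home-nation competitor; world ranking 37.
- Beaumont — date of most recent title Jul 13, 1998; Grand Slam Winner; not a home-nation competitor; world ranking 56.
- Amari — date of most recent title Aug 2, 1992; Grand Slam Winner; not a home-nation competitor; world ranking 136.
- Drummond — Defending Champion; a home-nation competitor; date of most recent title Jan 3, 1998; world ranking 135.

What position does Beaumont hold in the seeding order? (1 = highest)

By status category: Drummond and Novak (Defending Champion); then Amari and Beaumont (Grand Slam Winner); then Szabo (Tour Winner).
Drummond and Novak are each a home-nation competitor, so the next rule applies.
Among Drummond and Novak, by date of most recent title (earlier first) (reversed rule for this group): Drummond (Jan 3, 1998) before Novak (Aug 25, 1999).
Amari and Beaumont are each not a home-nation competitor, so the next rule applies.
Among Amari and Beaumont, by date of most recent title (earlier first) (reversed rule for this group): Amari (Aug 2, 1992) before Beaumont (Jul 13, 1998).
Order: Drummond, Novak, Amari, Beaumont, Szabo. So position 4.

4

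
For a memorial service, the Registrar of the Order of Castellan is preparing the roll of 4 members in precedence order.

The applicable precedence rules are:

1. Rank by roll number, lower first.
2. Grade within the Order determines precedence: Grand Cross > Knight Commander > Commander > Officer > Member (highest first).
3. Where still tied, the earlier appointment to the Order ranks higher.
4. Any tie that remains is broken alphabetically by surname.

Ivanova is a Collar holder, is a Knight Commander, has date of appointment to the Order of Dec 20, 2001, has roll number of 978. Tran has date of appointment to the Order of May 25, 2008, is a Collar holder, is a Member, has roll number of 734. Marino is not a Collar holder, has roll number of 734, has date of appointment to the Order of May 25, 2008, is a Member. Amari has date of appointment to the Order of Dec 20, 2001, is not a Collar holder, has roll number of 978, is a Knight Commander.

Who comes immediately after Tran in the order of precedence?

By roll number (lower first): Marino and Tran (both 734); then Amari and Ivanova (both 978).
Marino and Tran are each Member, so the next rule applies.
Marino and Tran both have date of appointment to the Order May 25, 2008, so the next rule applies.
Among Marino and Tran, alphabetically by surname: Marino before Tran.
Amari and Ivanova are each Knight Commander, so the next rule applies.
Amari and Ivanova both have date of appointment to the Order Dec 20, 2001, so the next rule applies.
Among Amari and Ivanova, alphabetically by surname: Amari before Ivanova.
Order: Marino, Tran, Amari, Ivanova.

Amari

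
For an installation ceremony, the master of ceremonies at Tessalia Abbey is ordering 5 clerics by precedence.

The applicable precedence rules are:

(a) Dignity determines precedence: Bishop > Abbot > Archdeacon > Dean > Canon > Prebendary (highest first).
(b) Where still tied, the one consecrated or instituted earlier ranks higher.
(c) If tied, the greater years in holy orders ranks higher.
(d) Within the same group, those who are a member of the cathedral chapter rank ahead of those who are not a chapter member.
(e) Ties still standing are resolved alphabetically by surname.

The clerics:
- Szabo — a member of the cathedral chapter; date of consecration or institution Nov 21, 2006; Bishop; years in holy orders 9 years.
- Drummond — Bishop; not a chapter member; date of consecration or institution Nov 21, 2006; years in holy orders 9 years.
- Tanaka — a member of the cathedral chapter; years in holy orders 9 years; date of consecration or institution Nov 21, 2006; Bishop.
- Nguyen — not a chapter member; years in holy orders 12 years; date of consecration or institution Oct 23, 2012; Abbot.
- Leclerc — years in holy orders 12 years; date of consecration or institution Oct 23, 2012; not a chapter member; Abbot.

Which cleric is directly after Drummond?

Leclerc

By dignity: Szabo, Tanaka and Drummond (Bishop); then Leclerc and Nguyen (Abbot).
Szabo, Tanaka and Drummond all have date of consecration or institution Nov 21, 2006, so the next rule applies.
Szabo, Tanaka and Drummond all have years in holy orders 9 years, so the next rule applies.
Among Szabo, Tanaka and Drummond, a member of the cathedral chapter before not a chapter member: Szabo and Tanaka (a member of the cathedral chapter) before Drummond (not a chapter member).
Among Szabo and Tanaka, alphabetically by surname: Szabo before Tanaka.
Leclerc and Nguyen both have date of consecration or institution Oct 23, 2012, so the next rule applies.
Leclerc and Nguyen both have years in holy orders 12 years, so the next rule applies.
Leclerc and Nguyen are each not a chapter member, so the next rule applies.
Among Leclerc and Nguyen, alphabetically by surname: Leclerc before Nguyen.
Order: Szabo, Tanaka, Drummond, Leclerc, Nguyen.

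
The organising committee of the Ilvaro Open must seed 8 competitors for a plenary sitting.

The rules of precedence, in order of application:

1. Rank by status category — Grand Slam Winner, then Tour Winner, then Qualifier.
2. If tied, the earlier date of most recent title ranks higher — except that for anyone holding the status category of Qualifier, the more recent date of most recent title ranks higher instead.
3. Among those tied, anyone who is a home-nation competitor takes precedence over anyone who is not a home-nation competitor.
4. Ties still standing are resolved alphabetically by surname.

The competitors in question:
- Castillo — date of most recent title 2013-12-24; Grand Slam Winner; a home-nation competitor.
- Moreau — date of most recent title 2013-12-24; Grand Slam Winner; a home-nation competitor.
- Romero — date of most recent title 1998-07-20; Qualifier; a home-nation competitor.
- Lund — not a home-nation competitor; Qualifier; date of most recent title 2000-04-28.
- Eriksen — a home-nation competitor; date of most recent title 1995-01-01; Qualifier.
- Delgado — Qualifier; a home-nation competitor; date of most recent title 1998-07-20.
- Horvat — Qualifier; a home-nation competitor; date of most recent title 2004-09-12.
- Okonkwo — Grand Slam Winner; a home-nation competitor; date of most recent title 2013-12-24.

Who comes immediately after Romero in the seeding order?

Eriksen

By status category: Castillo, Moreau and Okonkwo (Grand Slam Winner); then Horvat, Lund, Delgado, Romero and Eriksen (Qualifier).
Castillo, Moreau and Okonkwo all have date of most recent title 2013-12-24, so the next rule applies.
Castillo, Moreau and Okonkwo are each a home-nation competitor, so the next rule applies.
Among Castillo, Moreau and Okonkwo, alphabetically by surname: Castillo before Moreau before Okonkwo.
Among Horvat, Lund, Delgado, Romero and Eriksen, by date of most recent title (later first) (reversed rule for this group): Horvat (2004-09-12) before Lund (2000-04-28) before Delgado and Romero (1998-07-20) before Eriksen (1995-01-01).
Delgado and Romero are each a home-nation competitor, so the next rule applies.
Among Delgado and Romero, alphabetically by surname: Delgado before Romero.
Order: Castillo, Moreau, Okonkwo, Horvat, Lund, Delgado, Romero, Eriksen.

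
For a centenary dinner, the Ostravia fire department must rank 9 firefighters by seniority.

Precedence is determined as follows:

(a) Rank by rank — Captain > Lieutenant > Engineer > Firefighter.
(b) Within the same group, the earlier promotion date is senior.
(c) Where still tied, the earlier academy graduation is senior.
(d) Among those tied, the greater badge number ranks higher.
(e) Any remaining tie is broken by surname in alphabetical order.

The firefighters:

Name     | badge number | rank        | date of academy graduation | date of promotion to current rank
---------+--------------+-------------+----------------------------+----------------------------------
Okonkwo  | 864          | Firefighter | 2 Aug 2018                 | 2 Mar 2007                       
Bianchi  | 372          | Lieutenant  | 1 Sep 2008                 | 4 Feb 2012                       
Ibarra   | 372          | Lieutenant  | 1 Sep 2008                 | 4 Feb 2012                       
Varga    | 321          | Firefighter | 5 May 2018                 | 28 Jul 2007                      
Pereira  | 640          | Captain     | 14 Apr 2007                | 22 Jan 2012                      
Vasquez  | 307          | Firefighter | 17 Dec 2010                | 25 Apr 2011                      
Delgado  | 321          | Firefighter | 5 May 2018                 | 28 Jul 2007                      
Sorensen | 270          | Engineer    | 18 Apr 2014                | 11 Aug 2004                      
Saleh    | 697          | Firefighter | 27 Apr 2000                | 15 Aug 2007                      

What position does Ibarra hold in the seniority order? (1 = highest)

3

By rank: Pereira (Captain); then Bianchi and Ibarra (Lieutenant); then Sorensen (Engineer); then Okonkwo, Delgado, Varga, Saleh and Vasquez (Firefighter).
Bianchi and Ibarra both have date of promotion to current rank 4 Feb 2012, so the next rule applies.
Bianchi and Ibarra both have date of academy graduation 1 Sep 2008, so the next rule applies.
Bianchi and Ibarra both have badge number 372, so the next rule applies.
Among Bianchi and Ibarra, alphabetically by surname: Bianchi before Ibarra.
Among Okonkwo, Delgado, Varga, Saleh and Vasquez, by date of promotion to current rank (earlier first): Okonkwo (2 Mar 2007) before Delgado and Varga (28 Jul 2007) before Saleh (15 Aug 2007) before Vasquez (25 Apr 2011).
Delgado and Varga both have date of academy graduation 5 May 2018, so the next rule applies.
Delgado and Varga both have badge number 321, so the next rule applies.
Among Delgado and Varga, alphabetically by surname: Delgado before Varga.
Order: Pereira, Bianchi, Ibarra, Sorensen, Okonkwo, Delgado, Varga, Saleh, Vasquez. So position 3.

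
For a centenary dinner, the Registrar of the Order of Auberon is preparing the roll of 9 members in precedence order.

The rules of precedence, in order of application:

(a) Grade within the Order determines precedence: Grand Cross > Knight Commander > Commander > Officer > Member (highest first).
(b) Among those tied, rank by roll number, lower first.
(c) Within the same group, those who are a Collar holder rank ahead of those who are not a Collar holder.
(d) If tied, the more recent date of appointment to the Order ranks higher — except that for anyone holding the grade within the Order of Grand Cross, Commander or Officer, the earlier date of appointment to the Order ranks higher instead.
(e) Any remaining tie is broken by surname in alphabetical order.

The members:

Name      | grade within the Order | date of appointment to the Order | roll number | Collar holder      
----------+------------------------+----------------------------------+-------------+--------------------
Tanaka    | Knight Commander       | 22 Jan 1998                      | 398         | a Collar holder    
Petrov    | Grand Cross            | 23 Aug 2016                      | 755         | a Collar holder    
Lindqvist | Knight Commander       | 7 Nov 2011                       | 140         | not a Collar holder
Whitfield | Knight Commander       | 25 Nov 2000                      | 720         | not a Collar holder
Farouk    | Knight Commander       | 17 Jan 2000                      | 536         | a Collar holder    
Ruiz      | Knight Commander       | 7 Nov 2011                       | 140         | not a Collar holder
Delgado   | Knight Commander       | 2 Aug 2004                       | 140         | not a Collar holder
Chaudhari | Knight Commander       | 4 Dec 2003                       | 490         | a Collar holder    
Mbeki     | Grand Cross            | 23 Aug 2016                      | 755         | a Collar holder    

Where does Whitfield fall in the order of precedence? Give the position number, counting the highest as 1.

By grade within the Order: Mbeki and Petrov (Grand Cross); then Lindqvist, Ruiz, Delgado, Tanaka, Chaudhari, Farouk and Whitfield (Knight Commander).
Mbeki and Petrov both have roll number 755, so the next rule applies.
Mbeki and Petrov are each a Collar holder, so the next rule applies.
Mbeki and Petrov both have date of appointment to the Order 23 Aug 2016, so the next rule applies.
Among Mbeki and Petrov, alphabetically by surname: Mbeki before Petrov.
Among Lindqvist, Ruiz, Delgado, Tanaka, Chaudhari, Farouk and Whitfield, by roll number (lower first): Lindqvist, Ruiz and Delgado (140) before Tanaka (398) before Chaudhari (490) before Farouk (536) before Whitfield (720).
Lindqvist, Ruiz and Delgado are each not a Collar holder, so the next rule applies.
Among Lindqvist, Ruiz and Delgado, by date of appointment to the Order (later first): Lindqvist and Ruiz (7 Nov 2011) before Delgado (2 Aug 2004).
Among Lindqvist and Ruiz, alphabetically by surname: Lindqvist before Ruiz.
Order: Mbeki, Petrov, Lindqvist, Ruiz, Delgado, Tanaka, Chaudhari, Farouk, Whitfield. So position 9.

9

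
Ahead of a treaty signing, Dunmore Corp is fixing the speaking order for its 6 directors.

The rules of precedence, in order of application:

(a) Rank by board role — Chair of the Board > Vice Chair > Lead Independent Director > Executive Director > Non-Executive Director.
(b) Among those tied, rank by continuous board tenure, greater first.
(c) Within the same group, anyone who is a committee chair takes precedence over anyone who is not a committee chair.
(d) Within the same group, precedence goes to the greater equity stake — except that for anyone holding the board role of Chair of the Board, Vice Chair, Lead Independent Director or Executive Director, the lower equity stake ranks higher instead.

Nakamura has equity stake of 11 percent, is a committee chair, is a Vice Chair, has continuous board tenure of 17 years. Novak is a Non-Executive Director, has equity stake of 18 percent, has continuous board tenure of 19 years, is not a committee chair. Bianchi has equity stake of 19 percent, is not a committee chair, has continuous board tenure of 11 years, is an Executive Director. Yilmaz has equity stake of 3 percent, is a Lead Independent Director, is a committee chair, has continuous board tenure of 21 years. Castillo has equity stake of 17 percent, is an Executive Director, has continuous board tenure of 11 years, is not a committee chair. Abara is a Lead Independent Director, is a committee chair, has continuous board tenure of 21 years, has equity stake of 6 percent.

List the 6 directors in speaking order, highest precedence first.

By board role: Nakamura (Vice Chair); then Yilmaz and Abara (Lead Independent Director); then Castillo and Bianchi (Executive Director); then Novak (Non-Executive Director).
Yilmaz and Abara both have continuous board tenure 21 years, so the next rule applies.
Yilmaz and Abara are each a committee chair, so the next rule applies.
Among Yilmaz and Abara, by equity stake (lower first) (reversed rule for this group): Yilmaz (3 percent) before Abara (6 percent).
Castillo and Bianchi both have continuous board tenure 11 years, so the next rule applies.
Castillo and Bianchi are each not a committee chair, so the next rule applies.
Among Castillo and Bianchi, by equity stake (lower first) (reversed rule for this group): Castillo (17 percent) before Bianchi (19 percent).
Full order: Nakamura, Yilmaz, Abara, Castillo, Bianchi, Novak.

Nakamura, Yilmaz, Abara, Castillo, Bianchi, Novak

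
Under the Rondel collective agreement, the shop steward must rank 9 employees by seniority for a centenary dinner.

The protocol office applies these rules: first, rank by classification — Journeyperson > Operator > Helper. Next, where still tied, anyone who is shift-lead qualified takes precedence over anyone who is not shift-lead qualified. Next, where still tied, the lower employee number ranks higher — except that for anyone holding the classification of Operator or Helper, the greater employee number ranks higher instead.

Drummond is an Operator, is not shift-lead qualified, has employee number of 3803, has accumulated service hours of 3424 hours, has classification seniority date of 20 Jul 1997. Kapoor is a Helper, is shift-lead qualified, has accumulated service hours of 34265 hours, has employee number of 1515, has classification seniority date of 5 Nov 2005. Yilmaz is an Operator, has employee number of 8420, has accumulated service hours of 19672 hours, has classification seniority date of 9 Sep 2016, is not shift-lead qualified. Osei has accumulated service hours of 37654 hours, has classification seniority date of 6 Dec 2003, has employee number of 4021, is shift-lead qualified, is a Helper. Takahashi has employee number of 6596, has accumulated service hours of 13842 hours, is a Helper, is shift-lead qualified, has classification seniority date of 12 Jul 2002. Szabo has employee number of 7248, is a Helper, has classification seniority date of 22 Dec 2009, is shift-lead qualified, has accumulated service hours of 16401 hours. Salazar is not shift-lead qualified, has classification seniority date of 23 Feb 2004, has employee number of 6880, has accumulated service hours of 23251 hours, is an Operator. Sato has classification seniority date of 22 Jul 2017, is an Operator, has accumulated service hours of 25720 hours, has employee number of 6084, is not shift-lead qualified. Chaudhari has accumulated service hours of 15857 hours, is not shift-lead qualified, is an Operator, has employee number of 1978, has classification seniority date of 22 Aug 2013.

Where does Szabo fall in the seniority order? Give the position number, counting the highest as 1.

By classification: Yilmaz, Salazar, Sato, Drummond and Chaudhari (Operator); then Szabo, Takahashi, Osei and Kapoor (Helper).
Yilmaz, Salazar, Sato, Drummond and Chaudhari are each not shift-lead qualified, so the next rule applies.
Among Yilmaz, Salazar, Sato, Drummond and Chaudhari, by employee number (higher first) (reversed rule for this group): Yilmaz (8420) before Salazar (6880) before Sato (6084) before Drummond (3803) before Chaudhari (1978).
Szabo, Takahashi, Osei and Kapoor are each shift-lead qualified, so the next rule applies.
Among Szabo, Takahashi, Osei and Kapoor, by employee number (higher first) (reversed rule for this group): Szabo (7248) before Takahashi (6596) before Osei (4021) before Kapoor (1515).
Order: Yilmaz, Salazar, Sato, Drummond, Chaudhari, Szabo, Takahashi, Osei, Kapoor. So position 6.

6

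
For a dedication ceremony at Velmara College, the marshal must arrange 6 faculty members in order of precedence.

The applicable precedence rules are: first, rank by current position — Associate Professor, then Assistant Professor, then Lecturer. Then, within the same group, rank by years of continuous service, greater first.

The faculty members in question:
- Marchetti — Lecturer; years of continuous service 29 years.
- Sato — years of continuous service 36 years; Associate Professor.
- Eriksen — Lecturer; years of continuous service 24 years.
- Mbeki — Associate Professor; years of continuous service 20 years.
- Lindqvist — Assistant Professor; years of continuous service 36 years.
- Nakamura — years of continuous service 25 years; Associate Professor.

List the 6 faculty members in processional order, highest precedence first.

Sato, Nakamura, Mbeki, Lindqvist, Marchetti, Eriksen

By current position: Sato, Nakamura and Mbeki (Associate Professor); then Lindqvist (Assistant Professor); then Marchetti and Eriksen (Lecturer).
Among Sato, Nakamura and Mbeki, by years of continuous service (higher first): Sato (36 years) before Nakamura (25 years) before Mbeki (20 years).
Among Marchetti and Eriksen, by years of continuous service (higher first): Marchetti (29 years) before Eriksen (24 years).
Full order: Sato, Nakamura, Mbeki, Lindqvist, Marchetti, Eriksen.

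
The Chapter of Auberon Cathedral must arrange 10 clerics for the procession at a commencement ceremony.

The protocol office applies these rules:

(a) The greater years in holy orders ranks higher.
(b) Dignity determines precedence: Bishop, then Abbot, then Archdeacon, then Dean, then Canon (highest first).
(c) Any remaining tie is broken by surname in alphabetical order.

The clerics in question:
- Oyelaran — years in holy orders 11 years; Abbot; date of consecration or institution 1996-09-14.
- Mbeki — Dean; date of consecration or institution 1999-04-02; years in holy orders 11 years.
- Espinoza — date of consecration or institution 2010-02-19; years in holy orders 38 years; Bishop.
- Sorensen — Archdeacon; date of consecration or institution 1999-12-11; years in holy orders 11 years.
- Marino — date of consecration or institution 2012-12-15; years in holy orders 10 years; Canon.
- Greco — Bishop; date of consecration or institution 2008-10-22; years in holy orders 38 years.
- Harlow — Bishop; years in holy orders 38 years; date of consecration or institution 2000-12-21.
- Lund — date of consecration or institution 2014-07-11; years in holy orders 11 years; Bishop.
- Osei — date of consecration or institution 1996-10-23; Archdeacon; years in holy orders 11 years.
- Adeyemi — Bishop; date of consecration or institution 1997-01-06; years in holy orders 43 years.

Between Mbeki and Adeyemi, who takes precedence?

By years in holy orders (higher first): Adeyemi (43 years); then Espinoza, Greco and Harlow (each 38 years); then Lund, Oyelaran, Osei, Sorensen and Mbeki (each 11 years); then Marino (10 years).
Espinoza, Greco and Harlow are each Bishop, so the next rule applies.
Among Espinoza, Greco and Harlow, alphabetically by surname: Espinoza before Greco before Harlow.
Among Lund, Oyelaran, Osei, Sorensen and Mbeki, by dignity: Lund (Bishop) before Oyelaran (Abbot) before Osei and Sorensen (Archdeacon) before Mbeki (Dean).
Among Osei and Sorensen, alphabetically by surname: Osei before Sorensen.
So Adeyemi takes precedence.

Adeyemi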